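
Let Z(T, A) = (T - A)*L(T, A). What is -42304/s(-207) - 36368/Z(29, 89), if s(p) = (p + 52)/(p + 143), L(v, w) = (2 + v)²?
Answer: -251784316/14415 ≈ -17467.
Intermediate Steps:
s(p) = (52 + p)/(143 + p)
Z(T, A) = (2 + T)²*(T - A) (Z(T, A) = (T - A)*(2 + T)² = (2 + T)²*(T - A))
-42304/s(-207) - 36368/Z(29, 89) = -42304*(143 - 207)/(52 - 207) - 36368*1/((2 + 29)²*(29 - 1*89)) = -42304/(-155/(-64)) - 36368*1/(961*(29 - 89)) = -42304/((-1/64*(-155))) - 36368/(961*(-60)) = -42304/155/64 - 36368/(-57660) = -42304*64/155 - 36368*(-1/57660) = -2707456/155 + 9092/14415 = -251784316/14415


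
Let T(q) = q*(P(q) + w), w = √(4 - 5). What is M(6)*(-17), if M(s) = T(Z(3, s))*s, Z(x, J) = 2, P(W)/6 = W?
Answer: -2448 - 204*I ≈ -2448.0 - 204.0*I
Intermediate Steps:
P(W) = 6*W
w = I (w = √(-1) = I ≈ 1.0*I)
T(q) = q*(I + 6*q) (T(q) = q*(6*q + I) = q*(I + 6*q))
M(s) = s*(24 + 2*I) (M(s) = (2*(I + 6*2))*s = (2*(I + 12))*s = (2*(12 + I))*s = (24 + 2*I)*s = s*(24 + 2*I))
M(6)*(-17) = (2*6*(12 + I))*(-17) = (144 + 12*I)*(-17) = -2448 - 204*I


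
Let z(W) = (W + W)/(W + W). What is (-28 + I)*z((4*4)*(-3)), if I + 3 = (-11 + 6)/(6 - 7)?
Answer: -26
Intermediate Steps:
I = 2 (I = -3 + (-11 + 6)/(6 - 7) = -3 - 5/(-1) = -3 - 5*(-1) = -3 + 5 = 2)
z(W) = 1 (z(W) = (2*W)/((2*W)) = (2*W)*(1/(2*W)) = 1)
(-28 + I)*z((4*4)*(-3)) = (-28 + 2)*1 = -26*1 = -26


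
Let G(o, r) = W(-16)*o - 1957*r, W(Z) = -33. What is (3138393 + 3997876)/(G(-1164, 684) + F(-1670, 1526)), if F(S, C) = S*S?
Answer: 7136269/1488724 ≈ 4.7935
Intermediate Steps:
F(S, C) = S²
G(o, r) = -1957*r - 33*o (G(o, r) = -33*o - 1957*r = -1957*r - 33*o)
(3138393 + 3997876)/(G(-1164, 684) + F(-1670, 1526)) = (3138393 + 3997876)/((-1957*684 - 33*(-1164)) + (-1670)²) = 7136269/((-1338588 + 38412) + 2788900) = 7136269/(-1300176 + 2788900) = 7136269/1488724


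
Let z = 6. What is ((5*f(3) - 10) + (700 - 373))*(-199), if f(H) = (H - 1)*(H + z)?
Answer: -80993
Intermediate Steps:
f(H) = (-1 + H)*(6 + H) (f(H) = (H - 1)*(H + 6) = (-1 + H)*(6 + H))
((5*f(3) - 10) + (700 - 373))*(-199) = ((5*(-6 + 3² + 5*3) - 10) + (700 - 373))*(-199) = ((5*(-6 + 9 + 15) - 10) + 327)*(-199) = ((5*18 - 10) + 327)*(-199) = ((90 - 10) + 327)*(-199) = (80 + 327)*(-199) = 407*(-199) = -80993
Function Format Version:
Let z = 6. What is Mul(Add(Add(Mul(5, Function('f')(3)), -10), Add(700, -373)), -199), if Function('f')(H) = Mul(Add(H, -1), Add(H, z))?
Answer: -80993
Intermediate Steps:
Function('f')(H) = Mul(Add(-1, H), Add(6, H)) (Function('f')(H) = Mul(Add(H, -1), Add(H, 6)) = Mul(Add(-1, H), Add(6, H)))
Mul(Add(Add(Mul(5, Function('f')(3)), -10), Add(700, -373)), -199) = Mul(Add(Add(Mul(5, Add(-6, Pow(3, 2), Mul(5, 3))), -10), Add(700, -373)), -199) = Mul(Add(Add(Mul(5, Add(-6, 9, 15)), -10), 327), -199) = Mul(Add(Add(Mul(5, 18), -10), 327), -199) = Mul(Add(Add(90, -10), 327), -199) = Mul(Add(80, 327), -199) = Mul(407, -199) = -80993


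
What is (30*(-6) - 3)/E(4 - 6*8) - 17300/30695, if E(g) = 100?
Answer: -1469437/613900 ≈ -2.3936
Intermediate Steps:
(30*(-6) - 3)/E(4 - 6*8) - 17300/30695 = (30*(-6) - 3)/100 - 17300/30695 = (-180 - 3)*(1/100) - 17300*1/30695 = -183*1/100 - 3460/6139 = -183/100 - 3460/6139 = -1469437/613900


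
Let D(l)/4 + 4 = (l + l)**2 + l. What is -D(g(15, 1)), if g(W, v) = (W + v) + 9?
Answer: -10084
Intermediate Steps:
g(W, v) = 9 + W + v
D(l) = -16 + 4*l + 16*l**2 (D(l) = -16 + 4*((l + l)**2 + l) = -16 + 4*((2*l)**2 + l) = -16 + 4*(4*l**2 + l) = -16 + 4*(l + 4*l**2) = -16 + (4*l + 16*l**2) = -16 + 4*l + 16*l**2)
-D(g(15, 1)) = -(-16 + 4*(9 + 15 + 1) + 16*(9 + 15 + 1)**2) = -(-16 + 4*25 + 16*25**2) = -(-16 + 100 + 16*625) = -(-16 + 100 + 10000) = -1*10084 = -10084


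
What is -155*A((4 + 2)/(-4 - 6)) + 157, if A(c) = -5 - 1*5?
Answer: 1707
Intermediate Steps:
A(c) = -10 (A(c) = -5 - 5 = -10)
-155*A((4 + 2)/(-4 - 6)) + 157 = -155*(-10) + 157 = 1550 + 157 = 1707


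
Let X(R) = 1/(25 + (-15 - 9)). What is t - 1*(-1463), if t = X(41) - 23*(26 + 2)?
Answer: 820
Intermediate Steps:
X(R) = 1 (X(R) = 1/(25 - 24) = 1/1 = 1)
t = -643 (t = 1 - 23*(26 + 2) = 1 - 23*28 = 1 - 644 = -643)
t - 1*(-1463) = -643 - 1*(-1463) = -643 + 1463 = 820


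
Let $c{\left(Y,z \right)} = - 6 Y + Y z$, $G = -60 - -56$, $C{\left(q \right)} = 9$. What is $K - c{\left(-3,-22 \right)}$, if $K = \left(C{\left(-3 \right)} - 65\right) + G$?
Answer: $-144$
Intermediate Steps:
$G = -4$ ($G = -60 + 56 = -4$)
$K = -60$ ($K = \left(9 - 65\right) - 4 = -56 - 4 = -60$)
$K - c{\left(-3,-22 \right)} = -60 - - 3 \left(-6 - 22\right) = -60 - \left(-3\right) \left(-28\right) = -60 - 84 = -144$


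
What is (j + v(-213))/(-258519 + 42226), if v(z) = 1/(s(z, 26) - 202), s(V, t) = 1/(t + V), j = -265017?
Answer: 10011017362/8170468075 ≈ 1.2253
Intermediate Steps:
s(V, t) = 1/(V + t)
v(z) = 1/(-202 + 1/(26 + z)) (v(z) = 1/(1/(z + 26) - 202) = 1/(1/(26 + z) - 202) = 1/(-202 + 1/(26 + z)))
(j + v(-213))/(-258519 + 42226) = (-265017 + (-26 - 1*(-213))/(5251 + 202*(-213)))/(-258519 + 42226) = (-265017 + (-26 + 213)/(5251 - 43026))/(-216293) = (-265017 + 187/(-37775))*(-1/216293) = (-265017 - 1/37775*187)*(-1/216293) = (-265017 - 187/37775)*(-1/216293) = -10011017362/37775*(-1/216293) = 10011017362/8170468075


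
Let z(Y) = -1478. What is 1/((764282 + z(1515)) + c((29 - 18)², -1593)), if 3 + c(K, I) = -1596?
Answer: 1/761205 ≈ 1.3137e-6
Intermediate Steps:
c(K, I) = -1599 (c(K, I) = -3 - 1596 = -1599)
1/((764282 + z(1515)) + c((29 - 18)², -1593)) = 1/((764282 - 1478) - 1599) = 1/(762804 - 1599) = 1/761205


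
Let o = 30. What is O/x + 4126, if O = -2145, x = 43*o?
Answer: 354693/86 ≈ 4124.3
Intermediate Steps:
x = 1290 (x = 43*30 = 1290)
O/x + 4126 = -2145/1290 + 4126 = -2145*1/1290 + 4126 = -143/86 + 4126 = 354693/86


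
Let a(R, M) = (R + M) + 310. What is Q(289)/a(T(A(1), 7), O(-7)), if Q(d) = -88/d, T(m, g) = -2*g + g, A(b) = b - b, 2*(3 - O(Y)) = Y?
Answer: -176/178891 ≈ -0.00098384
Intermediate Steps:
O(Y) = 3 - Y/2
A(b) = 0
T(m, g) = -g
a(R, M) = 310 + M + R (a(R, M) = (M + R) + 310 = 310 + M + R)
Q(289)/a(T(A(1), 7), O(-7)) = (-88/289)/(310 + (3 - ½*(-7)) - 1*7) = (-88*1/289)/(310 + (3 + 7/2) - 7) = -88/(289*(310 + 13/2 - 7)) = -88/(289*619/2) = -88/289*2/619 = -176/178891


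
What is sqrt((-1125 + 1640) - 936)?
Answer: I*sqrt(421) ≈ 20.518*I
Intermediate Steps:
sqrt((-1125 + 1640) - 936) = sqrt(515 - 936) = sqrt(-421) = I*sqrt(421)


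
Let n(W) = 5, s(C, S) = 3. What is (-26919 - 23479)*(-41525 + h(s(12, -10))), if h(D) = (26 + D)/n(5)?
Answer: 10462423208/5 ≈ 2.0925e+9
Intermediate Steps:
h(D) = 26/5 + D/5 (h(D) = (26 + D)/5 = (26 + D)*(1/5) = 26/5 + D/5)
(-26919 - 23479)*(-41525 + h(s(12, -10))) = (-26919 - 23479)*(-41525 + (26/5 + (1/5)*3)) = -50398*(-41525 + (26/5 + 3/5)) = -50398*(-41525 + 29/5) = -50398*(-207596/5) = 10462423208/5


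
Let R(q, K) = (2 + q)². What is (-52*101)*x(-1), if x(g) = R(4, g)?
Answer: -189072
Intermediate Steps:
x(g) = 36 (x(g) = (2 + 4)² = 6² = 36)
(-52*101)*x(-1) = -52*101*36 = -5252*36 = -189072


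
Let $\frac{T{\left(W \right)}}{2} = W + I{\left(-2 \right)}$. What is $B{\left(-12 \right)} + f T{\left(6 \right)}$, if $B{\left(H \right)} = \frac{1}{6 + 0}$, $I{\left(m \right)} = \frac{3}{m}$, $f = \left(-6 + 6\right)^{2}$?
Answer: $\frac{1}{6} \approx 0.16667$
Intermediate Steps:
$f = 0$ ($f = 0^{2} = 0$)
$B{\left(H \right)} = \frac{1}{6}$
$T{\left(W \right)} = -3 + 2 W$ ($T{\left(W \right)} = 2 \left(W + \frac{3}{-2}\right) = 2 \left(W + 3 \left(- \frac{1}{2}\right)\right) = 2 \left(W - \frac{3}{2}\right) = 2 \left(- \frac{3}{2} + W\right) = -3 + 2 W$)
$B{\left(-12 \right)} + f T{\left(6 \right)} = \frac{1}{6} + 0 \left(-3 + 2 \cdot 6\right) = \frac{1}{6} + 0 \left(-3 + 12\right) = \frac{1}{6} + 0 \cdot 9 = \frac{1}{6} + 0 = \frac{1}{6}$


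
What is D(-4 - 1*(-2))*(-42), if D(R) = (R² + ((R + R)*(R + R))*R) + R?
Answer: 1260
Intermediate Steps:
D(R) = R + R² + 4*R³ (D(R) = (R² + ((2*R)*(2*R))*R) + R = (R² + (4*R²)*R) + R = (R² + 4*R³) + R = R + R² + 4*R³)
D(-4 - 1*(-2))*(-42) = ((-4 - 1*(-2))*(1 + (-4 - 1*(-2)) + 4*(-4 - 1*(-2))²))*(-42) = ((-4 + 2)*(1 + (-4 + 2) + 4*(-4 + 2)²))*(-42) = -2*(1 - 2 + 4*(-2)²)*(-42) = -2*(1 - 2 + 4*4)*(-42) = -2*(1 - 2 + 16)*(-42) = -2*15*(-42) = -30*(-42) = 1260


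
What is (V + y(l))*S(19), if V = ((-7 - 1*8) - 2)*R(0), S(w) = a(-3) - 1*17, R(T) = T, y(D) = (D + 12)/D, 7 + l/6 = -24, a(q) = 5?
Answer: -348/31 ≈ -11.226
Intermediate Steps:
l = -186 (l = -42 + 6*(-24) = -42 - 144 = -186)
y(D) = (12 + D)/D
S(w) = -12 (S(w) = 5 - 1*17 = 5 - 17 = -12)
V = 0 (V = ((-7 - 1*8) - 2)*0 = ((-7 - 8) - 2)*0 = (-15 - 2)*0 = -17*0 = 0)
(V + y(l))*S(19) = (0 + (12 - 186)/(-186))*(-12) = (0 - 1/186*(-174))*(-12) = (0 + 29/31)*(-12) = (29/31)*(-12) = -348/31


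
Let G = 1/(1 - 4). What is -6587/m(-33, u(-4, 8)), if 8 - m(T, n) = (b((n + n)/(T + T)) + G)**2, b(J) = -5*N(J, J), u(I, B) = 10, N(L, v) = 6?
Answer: 59283/8209 ≈ 7.2217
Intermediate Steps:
b(J) = -30 (b(J) = -5*6 = -30)
G = -1/3 (G = 1/(-3) = -1/3 ≈ -0.33333)
m(T, n) = -8209/9 (m(T, n) = 8 - (-30 - 1/3)**2 = 8 - (-91/3)**2 = 8 - 1*8281/9 = 8 - 8281/9 = -8209/9)
-6587/m(-33, u(-4, 8)) = -6587/(-8209/9) = -6587*(-9/8209) = 59283/8209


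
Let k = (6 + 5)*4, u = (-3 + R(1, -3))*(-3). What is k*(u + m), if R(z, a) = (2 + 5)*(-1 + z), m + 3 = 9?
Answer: 660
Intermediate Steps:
m = 6 (m = -3 + 9 = 6)
R(z, a) = -7 + 7*z (R(z, a) = 7*(-1 + z) = -7 + 7*z)
u = 9 (u = (-3 + (-7 + 7*1))*(-3) = (-3 + (-7 + 7))*(-3) = (-3 + 0)*(-3) = -3*(-3) = 9)
k = 44 (k = 11*4 = 44)
k*(u + m) = 44*(9 + 6) = 44*15 = 660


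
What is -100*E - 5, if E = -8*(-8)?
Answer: -6405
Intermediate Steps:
E = 64
-100*E - 5 = -100*64 - 5 = -6400 - 5 = -6405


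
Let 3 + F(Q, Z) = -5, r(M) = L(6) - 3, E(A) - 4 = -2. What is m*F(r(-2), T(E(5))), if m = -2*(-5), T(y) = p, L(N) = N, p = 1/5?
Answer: -80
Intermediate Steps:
E(A) = 2 (E(A) = 4 - 2 = 2)
p = ⅕ ≈ 0.20000
T(y) = ⅕
r(M) = 3 (r(M) = 6 - 3 = 3)
F(Q, Z) = -8 (F(Q, Z) = -3 - 5 = -8)
m = 10
m*F(r(-2), T(E(5))) = 10*(-8) = -80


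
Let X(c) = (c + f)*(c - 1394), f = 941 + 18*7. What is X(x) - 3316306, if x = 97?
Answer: -4826014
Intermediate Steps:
f = 1067 (f = 941 + 126 = 1067)
X(c) = (-1394 + c)*(1067 + c) (X(c) = (c + 1067)*(c - 1394) = (1067 + c)*(-1394 + c) = (-1394 + c)*(1067 + c))
X(x) - 3316306 = (-1487398 + 97**2 - 327*97) - 3316306 = (-1487398 + 9409 - 31719) - 3316306 = -1509708 - 3316306 = -4826014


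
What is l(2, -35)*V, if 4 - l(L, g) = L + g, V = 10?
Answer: 370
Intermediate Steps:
l(L, g) = 4 - L - g (l(L, g) = 4 - (L + g) = 4 + (-L - g) = 4 - L - g)
l(2, -35)*V = (4 - 1*2 - 1*(-35))*10 = (4 - 2 + 35)*10 = 37*10 = 370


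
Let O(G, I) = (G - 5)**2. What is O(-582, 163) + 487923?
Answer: 832492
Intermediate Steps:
O(G, I) = (-5 + G)**2
O(-582, 163) + 487923 = (-5 - 582)**2 + 487923 = (-587)**2 + 487923 = 344569 + 487923 = 832492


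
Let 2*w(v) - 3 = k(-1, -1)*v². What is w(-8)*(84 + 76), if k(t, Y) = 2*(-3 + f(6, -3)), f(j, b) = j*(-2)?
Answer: -153360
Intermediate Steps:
f(j, b) = -2*j
k(t, Y) = -30 (k(t, Y) = 2*(-3 - 2*6) = 2*(-3 - 12) = 2*(-15) = -30)
w(v) = 3/2 - 15*v² (w(v) = 3/2 + (-30*v²)/2 = 3/2 - 15*v²)
w(-8)*(84 + 76) = (3/2 - 15*(-8)²)*(84 + 76) = (3/2 - 15*64)*160 = (3/2 - 960)*160 = -1917/2*160 = -153360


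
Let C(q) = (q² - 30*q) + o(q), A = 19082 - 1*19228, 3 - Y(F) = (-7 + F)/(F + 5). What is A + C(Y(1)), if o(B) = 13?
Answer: -237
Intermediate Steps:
Y(F) = 3 - (-7 + F)/(5 + F) (Y(F) = 3 - (-7 + F)/(F + 5) = 3 - (-7 + F)/(5 + F))
A = -146 (A = 19082 - 19228 = -146)
C(q) = 13 + q² - 30*q (C(q) = (q² - 30*q) + 13 = 13 + q² - 30*q)
A + C(Y(1)) = -146 + (13 + (2*(11 + 1)/(5 + 1))² - 60*(11 + 1)/(5 + 1)) = -146 + (13 + (2*12/6)² - 60*12/6) = -146 + (13 + (2*(⅙)*12)² - 60*12/6) = -146 + (13 + 4² - 30*4) = -146 + (13 + 16 - 120) = -146 - 91 = -237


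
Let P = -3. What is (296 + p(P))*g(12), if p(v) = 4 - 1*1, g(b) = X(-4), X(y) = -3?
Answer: -897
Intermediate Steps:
g(b) = -3
p(v) = 3 (p(v) = 4 - 1 = 3)
(296 + p(P))*g(12) = (296 + 3)*(-3) = 299*(-3) = -897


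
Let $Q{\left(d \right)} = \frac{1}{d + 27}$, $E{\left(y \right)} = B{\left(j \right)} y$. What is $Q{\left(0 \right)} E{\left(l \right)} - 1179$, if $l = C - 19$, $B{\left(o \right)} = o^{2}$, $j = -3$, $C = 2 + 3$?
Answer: $- \frac{3551}{3} \approx -1183.7$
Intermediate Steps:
$C = 5$
$l = -14$ ($l = 5 - 19 = -14$)
$E{\left(y \right)} = 9 y$ ($E{\left(y \right)} = \left(-3\right)^{2} y = 9 y$)
$Q{\left(d \right)} = \frac{1}{27 + d}$
$Q{\left(0 \right)} E{\left(l \right)} - 1179 = \frac{9 \left(-14\right)}{27 + 0} - 1179 = \frac{1}{27} \left(-126\right) - 1179 = - \frac{14}{3} - 1179 = - \frac{3551}{3}$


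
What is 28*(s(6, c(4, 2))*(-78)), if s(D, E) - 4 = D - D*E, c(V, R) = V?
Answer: 30576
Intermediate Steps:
s(D, E) = 4 + D - D*E (s(D, E) = 4 + (D - D*E) = 4 + D - D*E)
28*(s(6, c(4, 2))*(-78)) = 28*((4 + 6 - 1*6*4)*(-78)) = 28*((4 + 6 - 24)*(-78)) = 28*(-14*(-78)) = 28*1092 = 30576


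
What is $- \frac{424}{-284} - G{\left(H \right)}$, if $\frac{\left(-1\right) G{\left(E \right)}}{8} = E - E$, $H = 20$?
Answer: $\frac{106}{71} \approx 1.493$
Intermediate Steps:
$G{\left(E \right)} = 0$ ($G{\left(E \right)} = - 8 \left(E - E\right) = \left(-8\right) 0 = 0$)
$- \frac{424}{-284} - G{\left(H \right)} = - \frac{424}{-284} - 0 = \left(-424\right) \left(- \frac{1}{284}\right) + 0 = \frac{106}{71} + 0 = \frac{106}{71}$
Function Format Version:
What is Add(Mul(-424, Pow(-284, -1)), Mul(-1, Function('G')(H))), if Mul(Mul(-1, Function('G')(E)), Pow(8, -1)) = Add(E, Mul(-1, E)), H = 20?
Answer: Rational(106, 71) ≈ 1.4930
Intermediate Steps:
Function('G')(E) = 0 (Function('G')(E) = Mul(-8, Add(E, Mul(-1, E))) = Mul(-8, 0) = 0)
Add(Mul(-424, Pow(-284, -1)), Mul(-1, Function('G')(H))) = Add(Mul(-424, Pow(-284, -1)), Mul(-1, 0)) = Add(Mul(-424, Rational(-1, 284)), 0) = Add(Rational(106, 71), 0) = Rational(106, 71)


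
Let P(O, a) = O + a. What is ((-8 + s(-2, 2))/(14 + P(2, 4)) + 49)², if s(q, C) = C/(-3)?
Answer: 2122849/900 ≈ 2358.7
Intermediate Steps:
s(q, C) = -C/3 (s(q, C) = C*(-⅓) = -C/3)
((-8 + s(-2, 2))/(14 + P(2, 4)) + 49)² = ((-8 - ⅓*2)/(14 + (2 + 4)) + 49)² = ((-8 - ⅔)/(14 + 6) + 49)² = (-26/3/20 + 49)² = (-26/3*1/20 + 49)² = (-13/30 + 49)² = (1457/30)² = 2122849/900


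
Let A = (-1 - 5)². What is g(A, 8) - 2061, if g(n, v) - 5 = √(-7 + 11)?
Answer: -2054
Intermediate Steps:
A = 36 (A = (-6)² = 36)
g(n, v) = 7 (g(n, v) = 5 + √(-7 + 11) = 5 + √4 = 5 + 2 = 7)
g(A, 8) - 2061 = 7 - 2061 = -2054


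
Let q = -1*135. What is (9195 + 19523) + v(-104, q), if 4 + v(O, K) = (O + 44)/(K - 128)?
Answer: 7551842/263 ≈ 28714.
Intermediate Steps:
q = -135
v(O, K) = -4 + (44 + O)/(-128 + K) (v(O, K) = -4 + (O + 44)/(K - 128) = -4 + (44 + O)/(-128 + K))
(9195 + 19523) + v(-104, q) = (9195 + 19523) + (556 - 104 - 4*(-135))/(-128 - 135) = 28718 + (556 - 104 + 540)/(-263) = 28718 - 1/263*992 = 28718 - 992/263 = 7551842/263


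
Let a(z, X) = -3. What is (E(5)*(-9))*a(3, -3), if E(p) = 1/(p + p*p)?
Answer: 9/10 ≈ 0.90000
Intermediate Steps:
E(p) = 1/(p + p²)
(E(5)*(-9))*a(3, -3) = ((1/(5*(1 + 5)))*(-9))*(-3) = (((⅕)/6)*(-9))*(-3) = (((⅕)*(⅙))*(-9))*(-3) = ((1/30)*(-9))*(-3) = -3/10*(-3) = 9/10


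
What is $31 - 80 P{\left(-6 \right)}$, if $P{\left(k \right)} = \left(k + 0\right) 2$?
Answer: $991$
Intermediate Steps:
$P{\left(k \right)} = 2 k$ ($P{\left(k \right)} = k 2 = 2 k$)
$31 - 80 P{\left(-6 \right)} = 31 - 80 \cdot 2 \left(-6\right) = 31 - -960 = 31 + 960 = 991$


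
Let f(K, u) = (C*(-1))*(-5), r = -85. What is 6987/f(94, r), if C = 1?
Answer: 6987/5 ≈ 1397.4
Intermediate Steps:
f(K, u) = 5 (f(K, u) = (1*(-1))*(-5) = -1*(-5) = 5)
6987/f(94, r) = 6987/5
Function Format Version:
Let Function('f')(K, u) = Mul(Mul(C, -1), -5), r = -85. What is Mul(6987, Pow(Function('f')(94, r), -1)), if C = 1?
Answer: Rational(6987, 5) ≈ 1397.4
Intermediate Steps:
Function('f')(K, u) = 5 (Function('f')(K, u) = Mul(Mul(1, -1), -5) = Mul(-1, -5) = 5)
Mul(6987, Pow(Function('f')(94, r), -1)) = Mul(6987, Pow(5, -1)) = Mul(6987, Rational(1, 5)) = Rational(6987, 5)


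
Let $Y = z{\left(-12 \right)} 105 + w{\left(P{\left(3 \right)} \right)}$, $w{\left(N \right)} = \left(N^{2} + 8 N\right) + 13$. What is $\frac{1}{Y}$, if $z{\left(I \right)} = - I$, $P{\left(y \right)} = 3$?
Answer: $\frac{1}{1306} \approx 0.0007657$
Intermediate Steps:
$w{\left(N \right)} = 13 + N^{2} + 8 N$
$Y = 1306$ ($Y = \left(-1\right) \left(-12\right) 105 + \left(13 + 3^{2} + 8 \cdot 3\right) = 12 \cdot 105 + \left(13 + 9 + 24\right) = 1260 + 46 = 1306$)
$\frac{1}{Y} = \frac{1}{1306}$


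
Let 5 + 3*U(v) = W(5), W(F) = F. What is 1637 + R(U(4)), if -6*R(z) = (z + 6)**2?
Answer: 1631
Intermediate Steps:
U(v) = 0 (U(v) = -5/3 + (1/3)*5 = -5/3 + 5/3 = 0)
R(z) = -(6 + z)**2/6 (R(z) = -(z + 6)**2/6 = -(6 + z)**2/6)
1637 + R(U(4)) = 1637 - (6 + 0)**2/6 = 1637 - 1/6*6**2 = 1637 - 1/6*36 = 1637 - 6 = 1631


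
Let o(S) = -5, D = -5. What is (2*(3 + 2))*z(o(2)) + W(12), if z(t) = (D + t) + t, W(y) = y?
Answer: -138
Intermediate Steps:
z(t) = -5 + 2*t (z(t) = (-5 + t) + t = -5 + 2*t)
(2*(3 + 2))*z(o(2)) + W(12) = (2*(3 + 2))*(-5 + 2*(-5)) + 12 = (2*5)*(-5 - 10) + 12 = 10*(-15) + 12 = -150 + 12 = -138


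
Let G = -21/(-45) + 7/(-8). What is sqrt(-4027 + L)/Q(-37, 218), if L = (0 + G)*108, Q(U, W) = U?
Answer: -I*sqrt(407110)/370 ≈ -1.7245*I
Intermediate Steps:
G = -49/120 (G = -21*(-1/45) + 7*(-1/8) = 7/15 - 7/8 = -49/120 ≈ -0.40833)
L = -441/10 (L = (0 - 49/120)*108 = -49/120*108 = -441/10 ≈ -44.100)
sqrt(-4027 + L)/Q(-37, 218) = sqrt(-4027 - 441/10)/(-37) = sqrt(-40711/10)*(-1/37) = (I*sqrt(407110)/10)*(-1/37) = -I*sqrt(407110)/370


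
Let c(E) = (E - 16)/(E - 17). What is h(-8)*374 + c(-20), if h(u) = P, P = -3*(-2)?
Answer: 83064/37 ≈ 2245.0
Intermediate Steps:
P = 6
h(u) = 6
c(E) = (-16 + E)/(-17 + E)
h(-8)*374 + c(-20) = 6*374 + (-16 - 20)/(-17 - 20) = 2244 - 36/(-37) = 2244 - 1/37*(-36) = 2244 + 36/37 = 83064/37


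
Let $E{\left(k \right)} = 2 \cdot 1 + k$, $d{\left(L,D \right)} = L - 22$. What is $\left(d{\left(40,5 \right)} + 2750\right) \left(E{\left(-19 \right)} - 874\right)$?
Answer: $-2466288$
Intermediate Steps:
$d{\left(L,D \right)} = -22 + L$
$E{\left(k \right)} = 2 + k$
$\left(d{\left(40,5 \right)} + 2750\right) \left(E{\left(-19 \right)} - 874\right) = \left(\left(-22 + 40\right) + 2750\right) \left(\left(2 - 19\right) - 874\right) = \left(18 + 2750\right) \left(-17 - 874\right) = 2768 \left(-891\right) = -2466288$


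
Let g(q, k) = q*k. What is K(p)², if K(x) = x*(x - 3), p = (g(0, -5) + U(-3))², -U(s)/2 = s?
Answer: 1411344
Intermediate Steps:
g(q, k) = k*q
U(s) = -2*s
p = 36 (p = (-5*0 - 2*(-3))² = (0 + 6)² = 6² = 36)
K(x) = x*(-3 + x)
K(p)² = (36*(-3 + 36))² = (36*33)² = 1188² = 1411344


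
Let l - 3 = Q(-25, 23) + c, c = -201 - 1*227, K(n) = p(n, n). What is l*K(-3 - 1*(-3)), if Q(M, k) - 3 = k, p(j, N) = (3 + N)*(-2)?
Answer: 2394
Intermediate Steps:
p(j, N) = -6 - 2*N
K(n) = -6 - 2*n
c = -428 (c = -201 - 227 = -428)
Q(M, k) = 3 + k
l = -399 (l = 3 + ((3 + 23) - 428) = 3 + (26 - 428) = 3 - 402 = -399)
l*K(-3 - 1*(-3)) = -399*(-6 - 2*(-3 - 1*(-3))) = -399*(-6 - 2*(-3 + 3)) = -399*(-6 - 2*0) = -399*(-6 + 0) = -399*(-6) = 2394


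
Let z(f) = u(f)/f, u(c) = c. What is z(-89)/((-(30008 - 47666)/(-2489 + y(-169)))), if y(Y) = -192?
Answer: -2681/17658 ≈ -0.15183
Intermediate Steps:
z(f) = 1 (z(f) = f/f = 1)
z(-89)/((-(30008 - 47666)/(-2489 + y(-169)))) = 1/(-(30008 - 47666)/(-2489 - 192)) = 1/(-(-17658)/(-2681)) = 1/(-(-17658)*(-1)/2681) = 1/(-1*17658/2681) = 1/(-17658/2681) = 1*(-2681/17658) = -2681/17658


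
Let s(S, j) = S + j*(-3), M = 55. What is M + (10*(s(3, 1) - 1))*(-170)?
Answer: 1755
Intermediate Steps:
s(S, j) = S - 3*j
M + (10*(s(3, 1) - 1))*(-170) = 55 + (10*((3 - 3*1) - 1))*(-170) = 55 + (10*((3 - 3) - 1))*(-170) = 55 + (10*(0 - 1))*(-170) = 55 + (10*(-1))*(-170) = 55 - 10*(-170) = 55 + 1700 = 1755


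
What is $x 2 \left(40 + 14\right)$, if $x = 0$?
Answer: $0$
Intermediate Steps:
$x 2 \left(40 + 14\right) = 0 \cdot 2 \left(40 + 14\right) = 0 \cdot 54 = 0$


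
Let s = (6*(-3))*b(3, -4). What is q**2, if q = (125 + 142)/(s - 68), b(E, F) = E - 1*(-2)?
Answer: 71289/24964 ≈ 2.8557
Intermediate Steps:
b(E, F) = 2 + E (b(E, F) = E + 2 = 2 + E)
s = -90 (s = (6*(-3))*(2 + 3) = -18*5 = -90)
q = -267/158 (q = (125 + 142)/(-90 - 68) = 267/(-158) = 267*(-1/158) = -267/158 ≈ -1.6899)
q**2 = (-267/158)**2 = 71289/24964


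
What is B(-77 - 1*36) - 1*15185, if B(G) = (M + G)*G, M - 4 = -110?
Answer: 9562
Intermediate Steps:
M = -106 (M = 4 - 110 = -106)
B(G) = G*(-106 + G) (B(G) = (-106 + G)*G = G*(-106 + G))
B(-77 - 1*36) - 1*15185 = (-77 - 1*36)*(-106 + (-77 - 1*36)) - 1*15185 = (-77 - 36)*(-106 + (-77 - 36)) - 15185 = -113*(-106 - 113) - 15185 = -113*(-219) - 15185 = 24747 - 15185 = 9562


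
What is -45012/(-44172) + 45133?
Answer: 166138324/3681 ≈ 45134.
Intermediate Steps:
-45012/(-44172) + 45133 = -45012*(-1/44172) + 45133 = 3751/3681 + 45133 = 166138324/3681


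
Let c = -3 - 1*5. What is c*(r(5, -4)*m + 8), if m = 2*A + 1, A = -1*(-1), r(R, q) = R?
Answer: -184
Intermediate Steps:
A = 1
c = -8 (c = -3 - 5 = -8)
m = 3 (m = 2*1 + 1 = 2 + 1 = 3)
c*(r(5, -4)*m + 8) = -8*(5*3 + 8) = -8*(15 + 8) = -8*23 = -184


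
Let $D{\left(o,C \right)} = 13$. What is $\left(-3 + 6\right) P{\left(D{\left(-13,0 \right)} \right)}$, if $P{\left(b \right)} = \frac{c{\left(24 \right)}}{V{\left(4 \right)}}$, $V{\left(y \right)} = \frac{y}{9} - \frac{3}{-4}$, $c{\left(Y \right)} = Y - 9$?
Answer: $\frac{1620}{43} \approx 37.674$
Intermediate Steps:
$c{\left(Y \right)} = -9 + Y$
$V{\left(y \right)} = \frac{3}{4} + \frac{y}{9}$ ($V{\left(y \right)} = y \frac{1}{9} - - \frac{3}{4} = \frac{y}{9} + \frac{3}{4} = \frac{3}{4} + \frac{y}{9}$)
$P{\left(b \right)} = \frac{540}{43}$ ($P{\left(b \right)} = \frac{-9 + 24}{\frac{3}{4} + \frac{1}{9} \cdot 4} = \frac{15}{\frac{3}{4} + \frac{4}{9}} = \frac{15}{\frac{43}{36}} = 15 \cdot \frac{36}{43} = \frac{540}{43}$)
$\left(-3 + 6\right) P{\left(D{\left(-13,0 \right)} \right)} = \left(-3 + 6\right) \frac{540}{43} = 3 \cdot \frac{540}{43} = \frac{1620}{43}$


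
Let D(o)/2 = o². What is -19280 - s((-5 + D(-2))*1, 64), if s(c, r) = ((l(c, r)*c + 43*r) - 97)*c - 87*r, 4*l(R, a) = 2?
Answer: -43363/2 ≈ -21682.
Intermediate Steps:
l(R, a) = ½ (l(R, a) = (¼)*2 = ½)
D(o) = 2*o²
s(c, r) = -87*r + c*(-97 + c/2 + 43*r) (s(c, r) = ((c/2 + 43*r) - 97)*c - 87*r = (-97 + c/2 + 43*r)*c - 87*r = c*(-97 + c/2 + 43*r) - 87*r = -87*r + c*(-97 + c/2 + 43*r))
-19280 - s((-5 + D(-2))*1, 64) = -19280 - (((-5 + 2*(-2)²)*1)²/2 - 97*(-5 + 2*(-2)²) - 87*64 + 43*((-5 + 2*(-2)²)*1)*64) = -19280 - (((-5 + 2*4)*1)²/2 - 97*(-5 + 2*4) - 5568 + 43*((-5 + 2*4)*1)*64) = -19280 - (((-5 + 8)*1)²/2 - 97*(-5 + 8) - 5568 + 43*((-5 + 8)*1)*64) = -19280 - ((3*1)²/2 - 291 - 5568 + 43*(3*1)*64) = -19280 - ((½)*3² - 97*3 - 5568 + 43*3*64) = -19280 - ((½)*9 - 291 - 5568 + 8256) = -19280 - (9/2 - 291 - 5568 + 8256) = -19280 - 1*4803/2 = -19280 - 4803/2 = -43363/2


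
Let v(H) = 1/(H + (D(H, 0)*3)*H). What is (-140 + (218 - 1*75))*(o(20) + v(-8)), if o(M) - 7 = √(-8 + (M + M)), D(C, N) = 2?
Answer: 1173/56 + 12*√2 ≈ 37.917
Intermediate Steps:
v(H) = 1/(7*H) (v(H) = 1/(H + (2*3)*H) = 1/(H + 6*H) = 1/(7*H))
o(M) = 7 + √(-8 + 2*M) (o(M) = 7 + √(-8 + (M + M)) = 7 + √(-8 + 2*M))
(-140 + (218 - 1*75))*(o(20) + v(-8)) = (-140 + (218 - 1*75))*((7 + √(-8 + 2*20)) + (⅐)/(-8)) = (-140 + (218 - 75))*((7 + √(-8 + 40)) + (⅐)*(-⅛)) = (-140 + 143)*((7 + √32) - 1/56) = 3*((7 + 4*√2) - 1/56) = 3*(391/56 + 4*√2) = 1173/56 + 12*√2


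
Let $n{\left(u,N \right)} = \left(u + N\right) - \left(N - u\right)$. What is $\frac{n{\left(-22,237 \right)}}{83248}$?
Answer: $- \frac{1}{1892} \approx -0.00052854$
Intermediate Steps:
$n{\left(u,N \right)} = 2 u$ ($n{\left(u,N \right)} = \left(N + u\right) - \left(N - u\right) = 2 u$)
$\frac{n{\left(-22,237 \right)}}{83248} = \frac{2 \left(-22\right)}{83248} = \left(-44\right) \frac{1}{83248} = - \frac{1}{1892}$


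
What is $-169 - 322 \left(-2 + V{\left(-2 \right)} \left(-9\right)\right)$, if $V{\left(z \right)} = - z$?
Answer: $6271$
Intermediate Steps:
$-169 - 322 \left(-2 + V{\left(-2 \right)} \left(-9\right)\right) = -169 - 322 \left(-2 + \left(-1\right) \left(-2\right) \left(-9\right)\right) = -169 - 322 \left(-2 + 2 \left(-9\right)\right) = -169 - 322 \left(-2 - 18\right) = -169 - -6440 = -169 + 6440 = 6271$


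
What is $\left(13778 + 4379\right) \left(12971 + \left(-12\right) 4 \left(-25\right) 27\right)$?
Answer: $823801247$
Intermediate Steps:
$\left(13778 + 4379\right) \left(12971 + \left(-12\right) 4 \left(-25\right) 27\right) = 18157 \left(12971 + \left(-48\right) \left(-25\right) 27\right) = 18157 \left(12971 + 1200 \cdot 27\right) = 18157 \left(12971 + 32400\right) = 18157 \cdot 45371 = 823801247$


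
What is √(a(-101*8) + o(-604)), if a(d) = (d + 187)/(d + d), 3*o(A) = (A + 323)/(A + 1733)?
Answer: √564180485097/1368348 ≈ 0.54892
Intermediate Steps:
o(A) = (323 + A)/(3*(1733 + A)) (o(A) = ((A + 323)/(A + 1733))/3 = ((323 + A)/(1733 + A))/3 = (323 + A)/(3*(1733 + A)))
a(d) = (187 + d)/(2*d) (a(d) = (187 + d)/((2*d)) = (187 + d)*(1/(2*d)) = (187 + d)/(2*d))
√(a(-101*8) + o(-604)) = √((187 - 101*8)/(2*((-101*8))) + (323 - 604)/(3*(1733 - 604))) = √((½)*(187 - 808)/(-808) + (⅓)*(-281)/1129) = √((½)*(-1/808)*(-621) + (⅓)*(1/1129)*(-281)) = √(621/1616 - 281/3387) = √(1649231/5473392) = √564180485097/1368348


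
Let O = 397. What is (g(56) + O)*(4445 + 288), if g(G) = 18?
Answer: 1964195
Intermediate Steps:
(g(56) + O)*(4445 + 288) = (18 + 397)*(4445 + 288) = 415*4733 = 1964195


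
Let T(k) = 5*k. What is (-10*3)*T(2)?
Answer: -300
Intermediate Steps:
(-10*3)*T(2) = (-10*3)*(5*2) = -30*10 = -300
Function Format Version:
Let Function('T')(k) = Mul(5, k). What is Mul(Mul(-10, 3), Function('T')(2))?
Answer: -300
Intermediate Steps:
Mul(Mul(-10, 3), Function('T')(2)) = Mul(Mul(-10, 3), Mul(5, 2)) = Mul(-30, 10) = -300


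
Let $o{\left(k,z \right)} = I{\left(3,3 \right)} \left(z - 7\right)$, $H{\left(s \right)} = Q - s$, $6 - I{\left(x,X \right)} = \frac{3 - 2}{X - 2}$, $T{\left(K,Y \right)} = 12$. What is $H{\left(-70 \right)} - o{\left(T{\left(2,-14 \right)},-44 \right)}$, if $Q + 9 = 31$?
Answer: $347$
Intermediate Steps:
$Q = 22$ ($Q = -9 + 31 = 22$)
$I{\left(x,X \right)} = 6 - \frac{1}{-2 + X}$ ($I{\left(x,X \right)} = 6 - \frac{3 - 2}{X - 2} = 6 - 1 \frac{1}{-2 + X} = 6 - \frac{1}{-2 + X}$)
$H{\left(s \right)} = 22 - s$
$o{\left(k,z \right)} = -35 + 5 z$ ($o{\left(k,z \right)} = \frac{-13 + 6 \cdot 3}{-2 + 3} \left(z - 7\right) = \frac{-13 + 18}{1} \left(-7 + z\right) = 1 \cdot 5 \left(-7 + z\right) = 5 \left(-7 + z\right) = -35 + 5 z$)
$H{\left(-70 \right)} - o{\left(T{\left(2,-14 \right)},-44 \right)} = \left(22 - -70\right) - \left(-35 + 5 \left(-44\right)\right) = \left(22 + 70\right) - \left(-35 - 220\right) = 92 - -255 = 92 + 255 = 347$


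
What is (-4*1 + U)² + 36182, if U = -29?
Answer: 37271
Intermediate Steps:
(-4*1 + U)² + 36182 = (-4*1 - 29)² + 36182 = (-4 - 29)² + 36182 = (-33)² + 36182 = 1089 + 36182 = 37271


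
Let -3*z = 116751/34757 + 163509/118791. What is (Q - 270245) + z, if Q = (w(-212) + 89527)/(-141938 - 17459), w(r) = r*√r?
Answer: -177855406823911735150/658121328191439 + 424*I*√53/159397 ≈ -2.7025e+5 + 0.019365*I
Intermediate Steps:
w(r) = r^(3/2)
Q = -89527/159397 + 424*I*√53/159397 (Q = ((-212)^(3/2) + 89527)/(-141938 - 17459) = (-424*I*√53 + 89527)/(-159397) = (89527 - 424*I*√53)*(-1/159397) = -89527/159397 + 424*I*√53/159397 ≈ -0.56166 + 0.019365*I)
z = -6517350118/4128818787 (z = -(116751/34757 + 163509/118791)/3 = -(116751*(1/34757) + 163509*(1/118791))/3 = -(116751/34757 + 54503/39597)/3 = -⅓*6517350118/1376272929 = -6517350118/4128818787 ≈ -1.5785)
(Q - 270245) + z = ((-89527/159397 + 424*I*√53/159397) - 270245) - 6517350118/4128818787 = (-43076331792/159397 + 424*I*√53/159397) - 6517350118/4128818787 = -177855406823911735150/658121328191439 + 424*I*√53/159397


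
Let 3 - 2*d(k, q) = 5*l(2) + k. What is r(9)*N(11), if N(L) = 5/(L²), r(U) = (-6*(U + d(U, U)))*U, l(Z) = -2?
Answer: -270/11 ≈ -24.545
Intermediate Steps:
d(k, q) = 13/2 - k/2 (d(k, q) = 3/2 - (5*(-2) + k)/2 = 3/2 - (-10 + k)/2 = 3/2 + (5 - k/2) = 13/2 - k/2)
r(U) = U*(-39 - 3*U) (r(U) = (-6*(U + (13/2 - U/2)))*U = (-6*(13/2 + U/2))*U = (-39 - 3*U)*U = U*(-39 - 3*U))
N(L) = 5/L²
r(9)*N(11) = (-3*9*(13 + 9))*(5/11²) = (-3*9*22)*(5*(1/121)) = -594*5/121 = -270/11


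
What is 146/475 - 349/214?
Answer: -134531/101650 ≈ -1.3235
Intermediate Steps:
146/475 - 349/214 = -134531/101650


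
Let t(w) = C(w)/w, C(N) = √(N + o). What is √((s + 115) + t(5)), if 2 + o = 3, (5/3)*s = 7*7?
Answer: √(3610 + 5*√6)/5 ≈ 12.037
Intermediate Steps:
s = 147/5 (s = 3*(7*7)/5 = (⅗)*49 = 147/5 ≈ 29.400)
o = 1 (o = -2 + 3 = 1)
C(N) = √(1 + N) (C(N) = √(N + 1) = √(1 + N))
t(w) = √(1 + w)/w
√((s + 115) + t(5)) = √((147/5 + 115) + √(1 + 5)/5) = √(722/5 + √6/5)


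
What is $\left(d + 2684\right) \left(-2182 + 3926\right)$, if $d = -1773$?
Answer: $1588784$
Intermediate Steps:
$\left(d + 2684\right) \left(-2182 + 3926\right) = \left(-1773 + 2684\right) \left(-2182 + 3926\right) = 911 \cdot 1744 = 1588784$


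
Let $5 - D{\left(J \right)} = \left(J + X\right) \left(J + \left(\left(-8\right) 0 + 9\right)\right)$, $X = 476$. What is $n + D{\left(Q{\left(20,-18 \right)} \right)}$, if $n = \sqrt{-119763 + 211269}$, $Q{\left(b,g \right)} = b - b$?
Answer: $-4279 + \sqrt{91506} \approx -3976.5$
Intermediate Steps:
$Q{\left(b,g \right)} = 0$
$D{\left(J \right)} = 5 - \left(9 + J\right) \left(476 + J\right)$ ($D{\left(J \right)} = 5 - \left(J + 476\right) \left(J + \left(\left(-8\right) 0 + 9\right)\right) = 5 - \left(476 + J\right) \left(J + \left(0 + 9\right)\right) = 5 - \left(476 + J\right) \left(J + 9\right) = 5 - \left(476 + J\right) \left(9 + J\right) = 5 - \left(9 + J\right) \left(476 + J\right)$)
$n = \sqrt{91506} \approx 302.5$
$n + D{\left(Q{\left(20,-18 \right)} \right)} = \sqrt{91506} - 4279 = -4279 + \sqrt{91506}$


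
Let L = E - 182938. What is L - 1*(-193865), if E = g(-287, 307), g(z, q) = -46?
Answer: 10881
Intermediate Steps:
E = -46
L = -182984 (L = -46 - 182938 = -182984)
L - 1*(-193865) = -182984 - 1*(-193865) = -182984 + 193865 = 10881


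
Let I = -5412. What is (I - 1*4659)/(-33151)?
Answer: 10071/33151 ≈ 0.30379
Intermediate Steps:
(I - 1*4659)/(-33151) = (-5412 - 1*4659)/(-33151) = (-5412 - 4659)*(-1/33151) = -10071*(-1/33151) = 10071/33151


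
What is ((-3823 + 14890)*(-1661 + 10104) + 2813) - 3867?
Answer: 93437627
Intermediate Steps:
((-3823 + 14890)*(-1661 + 10104) + 2813) - 3867 = (11067*8443 + 2813) - 3867 = (93438681 + 2813) - 3867 = 93441494 - 3867 = 93437627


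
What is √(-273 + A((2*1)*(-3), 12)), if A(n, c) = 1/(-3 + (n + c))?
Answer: I*√2454/3 ≈ 16.513*I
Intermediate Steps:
A(n, c) = 1/(-3 + c + n) (A(n, c) = 1/(-3 + (c + n)) = 1/(-3 + c + n))
√(-273 + A((2*1)*(-3), 12)) = √(-273 + 1/(-3 + 12 + (2*1)*(-3))) = √(-273 + 1/(-3 + 12 + 2*(-3))) = √(-273 + 1/(-3 + 12 - 6)) = √(-273 + 1/3) = √(-273 + ⅓) = √(-818/3) = I*√2454/3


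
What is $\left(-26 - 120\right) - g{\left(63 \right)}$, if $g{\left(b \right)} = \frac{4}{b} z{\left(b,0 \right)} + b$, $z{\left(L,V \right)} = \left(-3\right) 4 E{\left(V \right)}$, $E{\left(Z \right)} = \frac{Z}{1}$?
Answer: $-209$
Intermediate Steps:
$E{\left(Z \right)} = Z$ ($E{\left(Z \right)} = Z 1 = Z$)
$z{\left(L,V \right)} = - 12 V$ ($z{\left(L,V \right)} = \left(-3\right) 4 V = - 12 V$)
$g{\left(b \right)} = b$ ($g{\left(b \right)} = \frac{4}{b} \left(\left(-12\right) 0\right) + b = \frac{4}{b} 0 + b = 0 + b = b$)
$\left(-26 - 120\right) - g{\left(63 \right)} = \left(-26 - 120\right) - 63 = -146 - 63 = -209$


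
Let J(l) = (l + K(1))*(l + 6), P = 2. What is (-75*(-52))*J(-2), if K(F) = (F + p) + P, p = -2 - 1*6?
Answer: -109200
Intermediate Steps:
p = -8 (p = -2 - 6 = -8)
K(F) = -6 + F (K(F) = (F - 8) + 2 = (-8 + F) + 2 = -6 + F)
J(l) = (-5 + l)*(6 + l) (J(l) = (l + (-6 + 1))*(l + 6) = (l - 5)*(6 + l) = (-5 + l)*(6 + l))
(-75*(-52))*J(-2) = (-75*(-52))*(-30 - 2 + (-2)²) = 3900*(-30 - 2 + 4) = 3900*(-28) = -109200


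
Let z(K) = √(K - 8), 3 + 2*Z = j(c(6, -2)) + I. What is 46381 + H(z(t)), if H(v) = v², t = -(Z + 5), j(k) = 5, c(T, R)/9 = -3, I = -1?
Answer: 92735/2 ≈ 46368.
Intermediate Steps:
c(T, R) = -27 (c(T, R) = 9*(-3) = -27)
Z = ½ (Z = -3/2 + (5 - 1)/2 = -3/2 + (½)*4 = -3/2 + 2 = ½ ≈ 0.50000)
t = -11/2 (t = -(½ + 5) = -1*11/2 = -11/2 ≈ -5.5000)
z(K) = √(-8 + K)
46381 + H(z(t)) = 46381 + (√(-8 - 11/2))² = 46381 + (√(-27/2))² = 46381 + (3*I*√6/2)² = 46381 - 27/2 = 92735/2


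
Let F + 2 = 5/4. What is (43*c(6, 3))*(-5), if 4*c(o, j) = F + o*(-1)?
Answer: 5805/16 ≈ 362.81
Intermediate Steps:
F = -3/4 (F = -2 + 5/4 = -3/4 ≈ -0.75000)
c(o, j) = -3/16 - o/4 (c(o, j) = (-3/4 + o*(-1))/4 = (-3/4 - o)/4 = -3/16 - o/4)
(43*c(6, 3))*(-5) = (43*(-3/16 - 1/4*6))*(-5) = (43*(-3/16 - 3/2))*(-5) = (43*(-27/16))*(-5) = -1161/16*(-5) = 5805/16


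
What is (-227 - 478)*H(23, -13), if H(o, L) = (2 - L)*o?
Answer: -243225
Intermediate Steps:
H(o, L) = o*(2 - L)
(-227 - 478)*H(23, -13) = (-227 - 478)*(23*(2 - 1*(-13))) = -16215*(2 + 13) = -16215*15 = -705*345 = -243225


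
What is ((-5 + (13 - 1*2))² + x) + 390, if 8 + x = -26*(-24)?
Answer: 1042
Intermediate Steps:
x = 616 (x = -8 - 26*(-24) = -8 + 624 = 616)
((-5 + (13 - 1*2))² + x) + 390 = ((-5 + (13 - 1*2))² + 616) + 390 = ((-5 + (13 - 2))² + 616) + 390 = ((-5 + 11)² + 616) + 390 = (6² + 616) + 390 = (36 + 616) + 390 = 652 + 390 = 1042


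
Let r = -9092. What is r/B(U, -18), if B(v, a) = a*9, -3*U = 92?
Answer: 4546/81 ≈ 56.123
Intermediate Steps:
U = -92/3 (U = -⅓*92 = -92/3 ≈ -30.667)
B(v, a) = 9*a
r/B(U, -18) = -9092/(9*(-18)) = -9092/(-162) = -9092*(-1/162) = 4546/81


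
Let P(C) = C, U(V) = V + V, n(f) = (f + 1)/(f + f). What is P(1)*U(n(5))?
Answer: 6/5 ≈ 1.2000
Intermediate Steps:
n(f) = (1 + f)/(2*f) (n(f) = (1 + f)/((2*f)) = (1 + f)*(1/(2*f)) = (1 + f)/(2*f))
U(V) = 2*V
P(1)*U(n(5)) = 1*(2*((½)*(1 + 5)/5)) = 1*(2*((½)*(⅕)*6)) = 1*(2*(⅗)) = 1*(6/5) = 6/5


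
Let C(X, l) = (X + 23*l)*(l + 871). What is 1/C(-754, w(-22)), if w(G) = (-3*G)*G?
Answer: 1/19841150 ≈ 5.0400e-8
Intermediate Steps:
w(G) = -3*G**2
C(X, l) = (871 + l)*(X + 23*l) (C(X, l) = (X + 23*l)*(871 + l) = (871 + l)*(X + 23*l))
1/C(-754, w(-22)) = 1/(23*(-3*(-22)**2)**2 + 871*(-754) + 20033*(-3*(-22)**2) - (-2262)*(-22)**2) = 1/(23*(-3*484)**2 - 656734 + 20033*(-3*484) - (-2262)*484) = 1/(23*(-1452)**2 - 656734 + 20033*(-1452) - 754*(-1452)) = 1/(23*2108304 - 656734 - 29087916 + 1094808) = 1/(48490992 - 656734 - 29087916 + 1094808) = 1/19841150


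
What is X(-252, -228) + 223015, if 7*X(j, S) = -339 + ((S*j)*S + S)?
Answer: -1648490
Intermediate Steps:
X(j, S) = -339/7 + S/7 + j*S²/7 (X(j, S) = (-339 + ((S*j)*S + S))/7 = (-339 + (j*S² + S))/7 = (-339 + (S + j*S²))/7 = (-339 + S + j*S²)/7 = -339/7 + S/7 + j*S²/7)
X(-252, -228) + 223015 = (-339/7 + (⅐)*(-228) + (⅐)*(-252)*(-228)²) + 223015 = (-339/7 - 228/7 + (⅐)*(-252)*51984) + 223015 = (-339/7 - 228/7 - 1871424) + 223015 = -1871505 + 223015 = -1648490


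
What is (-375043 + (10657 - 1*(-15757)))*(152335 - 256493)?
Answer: 36312499382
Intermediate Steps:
(-375043 + (10657 - 1*(-15757)))*(152335 - 256493) = (-375043 + (10657 + 15757))*(-104158) = (-375043 + 26414)*(-104158) = -348629*(-104158) = 36312499382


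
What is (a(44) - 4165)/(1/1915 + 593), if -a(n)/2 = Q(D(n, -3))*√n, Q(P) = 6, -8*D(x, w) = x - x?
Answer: -1139425/162228 - 3830*√11/94633 ≈ -7.1578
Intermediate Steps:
D(x, w) = 0 (D(x, w) = -(x - x)/8 = -⅛*0 = 0)
a(n) = -12*√n
(a(44) - 4165)/(1/1915 + 593) = (-24*√11 - 4165)/(1/1915 + 593) = (-24*√11 - 4165)/(1135596/1915) = (-4165 - 24*√11)*(1915/1135596) = -1139425/162228 - 3830*√11/94633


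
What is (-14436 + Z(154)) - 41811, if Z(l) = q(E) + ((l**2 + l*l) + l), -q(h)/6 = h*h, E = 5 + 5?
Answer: -9261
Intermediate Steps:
E = 10
q(h) = -6*h**2 (q(h) = -6*h*h = -6*h**2)
Z(l) = -600 + l + 2*l**2 (Z(l) = -6*10**2 + ((l**2 + l*l) + l) = -6*100 + ((l**2 + l**2) + l) = -600 + (2*l**2 + l) = -600 + (l + 2*l**2) = -600 + l + 2*l**2)
(-14436 + Z(154)) - 41811 = (-14436 + (-600 + 154 + 2*154**2)) - 41811 = (-14436 + (-600 + 154 + 2*23716)) - 41811 = (-14436 + (-600 + 154 + 47432)) - 41811 = (-14436 + 46986) - 41811 = 32550 - 41811 = -9261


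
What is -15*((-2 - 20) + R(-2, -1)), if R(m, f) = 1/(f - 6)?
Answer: 2325/7 ≈ 332.14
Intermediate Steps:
R(m, f) = 1/(-6 + f)
-15*((-2 - 20) + R(-2, -1)) = -15*((-2 - 20) + 1/(-6 - 1)) = -15*(-22 + 1/(-7)) = -15*(-22 - 1/7) = -15*(-155/7) = 2325/7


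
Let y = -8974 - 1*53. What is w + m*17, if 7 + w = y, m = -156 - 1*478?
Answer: -19812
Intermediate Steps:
m = -634 (m = -156 - 478 = -634)
y = -9027 (y = -8974 - 53 = -9027)
w = -9034 (w = -7 - 9027 = -9034)
w + m*17 = -9034 - 634*17 = -9034 - 10778 = -19812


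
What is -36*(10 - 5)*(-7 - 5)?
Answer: 2160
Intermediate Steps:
-36*(10 - 5)*(-7 - 5) = -180*(-12) = -36*(-60) = 2160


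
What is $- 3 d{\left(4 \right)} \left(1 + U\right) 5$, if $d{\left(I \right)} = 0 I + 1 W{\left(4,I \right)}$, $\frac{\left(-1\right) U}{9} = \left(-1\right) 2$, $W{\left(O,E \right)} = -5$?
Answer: $1425$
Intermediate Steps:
$U = 18$ ($U = - 9 \left(\left(-1\right) 2\right) = \left(-9\right) \left(-2\right) = 18$)
$d{\left(I \right)} = -5$ ($d{\left(I \right)} = 0 I + 1 \left(-5\right) = 0 - 5 = -5$)
$- 3 d{\left(4 \right)} \left(1 + U\right) 5 = \left(-3\right) \left(-5\right) \left(1 + 18\right) 5 = 15 \cdot 19 \cdot 5 = 15 \cdot 95 = 1425$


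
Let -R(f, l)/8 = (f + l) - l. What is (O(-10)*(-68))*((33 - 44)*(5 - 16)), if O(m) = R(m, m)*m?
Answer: 6582400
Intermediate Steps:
R(f, l) = -8*f (R(f, l) = -8*((f + l) - l) = -8*f)
O(m) = -8*m² (O(m) = (-8*m)*m = -8*m²)
(O(-10)*(-68))*((33 - 44)*(5 - 16)) = (-8*(-10)²*(-68))*((33 - 44)*(5 - 16)) = (-8*100*(-68))*(-11*(-11)) = -800*(-68)*121 = 54400*121 = 6582400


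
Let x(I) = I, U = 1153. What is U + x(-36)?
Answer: 1117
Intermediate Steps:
U + x(-36) = 1153 - 36 = 1117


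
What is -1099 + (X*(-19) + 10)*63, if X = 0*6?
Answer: -469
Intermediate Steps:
X = 0
-1099 + (X*(-19) + 10)*63 = -1099 + (0*(-19) + 10)*63 = -1099 + (0 + 10)*63 = -1099 + 10*63 = -1099 + 630 = -469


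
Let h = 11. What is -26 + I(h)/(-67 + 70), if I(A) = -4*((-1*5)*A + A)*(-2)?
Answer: -430/3 ≈ -143.33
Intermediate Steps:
I(A) = -32*A (I(A) = -4*(-5*A + A)*(-2) = -(-16)*A*(-2) = (16*A)*(-2) = -32*A)
-26 + I(h)/(-67 + 70) = -26 + (-32*11)/(-67 + 70) = -26 - 352/3 = -430/3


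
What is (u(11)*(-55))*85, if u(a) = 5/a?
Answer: -2125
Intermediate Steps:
(u(11)*(-55))*85 = ((5/11)*(-55))*85 = -25*85 = -2125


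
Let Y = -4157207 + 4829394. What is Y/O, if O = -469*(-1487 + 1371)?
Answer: 672187/54404 ≈ 12.355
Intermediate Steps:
Y = 672187
O = 54404 (O = -469*(-116) = 54404)
Y/O = 672187/54404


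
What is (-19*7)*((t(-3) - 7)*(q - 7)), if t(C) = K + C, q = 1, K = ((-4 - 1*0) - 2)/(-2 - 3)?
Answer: -35112/5 ≈ -7022.4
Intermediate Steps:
K = 6/5 (K = ((-4 + 0) - 2)/(-5) = (-4 - 2)*(-⅕) = -6*(-⅕) = 6/5 ≈ 1.2000)
t(C) = 6/5 + C
(-19*7)*((t(-3) - 7)*(q - 7)) = (-19*7)*(((6/5 - 3) - 7)*(1 - 7)) = -133*(-9/5 - 7)*(-6) = -(-5852)*(-6)/5 = -133*264/5 = -35112/5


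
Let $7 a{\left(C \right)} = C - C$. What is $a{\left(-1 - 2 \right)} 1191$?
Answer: $0$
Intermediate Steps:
$a{\left(C \right)} = 0$ ($a{\left(C \right)} = \frac{C - C}{7} = \frac{1}{7} \cdot 0 = 0$)
$a{\left(-1 - 2 \right)} 1191 = 0 \cdot 1191 = 0$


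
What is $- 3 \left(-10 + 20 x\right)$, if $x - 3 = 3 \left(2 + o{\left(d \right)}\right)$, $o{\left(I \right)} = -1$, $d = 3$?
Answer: $-330$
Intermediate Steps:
$x = 6$ ($x = 3 + 3 \left(2 - 1\right) = 3 + 3 \cdot 1 = 3 + 3 = 6$)
$- 3 \left(-10 + 20 x\right) = - 3 \left(-10 + 20 \cdot 6\right) = - 3 \left(-10 + 120\right) = \left(-3\right) 110 = -330$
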